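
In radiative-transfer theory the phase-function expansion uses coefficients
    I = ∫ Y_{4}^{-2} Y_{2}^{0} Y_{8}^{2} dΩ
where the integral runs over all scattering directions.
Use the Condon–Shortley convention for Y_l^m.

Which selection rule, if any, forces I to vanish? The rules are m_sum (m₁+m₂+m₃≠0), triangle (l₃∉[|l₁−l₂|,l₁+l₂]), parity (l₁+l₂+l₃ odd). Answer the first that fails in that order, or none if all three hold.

triangle

Σmᵢ = 0  ✓
l₃∈[|l₁−l₂|,l₁+l₂]=[2,6], have l₃=8  ✗
Σlᵢ = 14 ⇒ even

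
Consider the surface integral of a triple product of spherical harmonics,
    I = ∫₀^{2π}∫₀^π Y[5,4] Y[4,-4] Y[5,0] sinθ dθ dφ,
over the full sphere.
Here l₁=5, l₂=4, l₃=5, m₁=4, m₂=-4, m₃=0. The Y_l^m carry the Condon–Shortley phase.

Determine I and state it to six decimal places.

Rules hold: Σm=0, L=14 even, 1≤5≤9.
N = 11·9·11 = 1089
Δ = 4!·6!·4!/15! = 1/3153150
Racah Σ t=0..4: t=0:+1/69120 t=1:−1/1728 t=2:+1/576 t=3:−1/1728 t=4:+1/69120 = 7/11520
⇒ 3j(5 4 5; 0 0 0)² = 2/143, sgn -1
Racah Σ t=0..0: t=0:+1/69120 = 1/69120
⇒ 3j(5 4 5; 4 -4 0)² = 2/143, sgn -1
4πI² = N·(3j₀)²·(3jₘ)² = 36/169
I = +1·√(0.213018/4π) = 0.13019760

0.130198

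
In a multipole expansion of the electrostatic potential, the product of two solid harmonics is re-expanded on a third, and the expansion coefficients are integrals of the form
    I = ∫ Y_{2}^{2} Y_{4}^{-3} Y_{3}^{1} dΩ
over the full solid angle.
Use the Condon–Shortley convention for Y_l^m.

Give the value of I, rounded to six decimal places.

0.000000

Σlᵢ=9 odd — θ-integrand is odd under cosθ→−cosθ; I=0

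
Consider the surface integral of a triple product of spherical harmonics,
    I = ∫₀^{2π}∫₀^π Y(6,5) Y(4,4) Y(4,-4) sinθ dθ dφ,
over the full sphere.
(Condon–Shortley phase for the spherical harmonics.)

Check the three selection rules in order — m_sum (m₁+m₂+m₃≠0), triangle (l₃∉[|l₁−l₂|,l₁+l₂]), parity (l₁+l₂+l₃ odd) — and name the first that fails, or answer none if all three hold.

Σmᵢ = 5  ✗
l₃∈[|l₁−l₂|,l₁+l₂]=[2,10], have l₃=4
Σlᵢ = 14 ⇒ even

m_sum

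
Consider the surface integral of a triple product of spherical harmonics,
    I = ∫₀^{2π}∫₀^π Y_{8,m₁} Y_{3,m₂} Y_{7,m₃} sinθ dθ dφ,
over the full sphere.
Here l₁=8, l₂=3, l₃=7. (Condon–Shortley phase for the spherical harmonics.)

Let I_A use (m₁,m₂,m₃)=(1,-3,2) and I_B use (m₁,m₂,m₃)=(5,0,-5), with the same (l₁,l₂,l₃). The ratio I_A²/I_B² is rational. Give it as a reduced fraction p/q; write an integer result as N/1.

Shared (l₁,l₂,l₃)=(8,3,7): N and (l;000)² cancel in I_A²/I_B².
A: Δ = 4!·12!·2!/19! = 1/5290740; Racah Σ t=0..0: t=0:+1/29030400 = 1/29030400; ⇒ 3j(8 3 7; 1 -3 2)² = 54/4199, sgn -1
B: Δ = 4!·12!·2!/19! = 1/5290740; Racah Σ t=1..3: t=1:−1/87091200 t=2:+1/159667200 t=3:−1/5748019200 = -31/5748019200; ⇒ 3j(8 3 7; 5 0 -5)² = 961/135660, sgn -1
I_A²/I_B² = (54/4199)/(961/135660) = 22680/12493

22680/12493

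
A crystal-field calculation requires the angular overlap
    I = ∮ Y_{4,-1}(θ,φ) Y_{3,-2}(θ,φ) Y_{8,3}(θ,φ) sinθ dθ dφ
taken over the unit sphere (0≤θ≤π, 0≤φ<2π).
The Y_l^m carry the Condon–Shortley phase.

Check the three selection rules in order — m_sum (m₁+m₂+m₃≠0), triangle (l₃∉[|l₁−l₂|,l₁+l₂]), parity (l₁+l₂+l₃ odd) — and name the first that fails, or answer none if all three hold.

triangle

Σmᵢ = 0  ✓
l₃∈[|l₁−l₂|,l₁+l₂]=[1,7], have l₃=8  ✗
Σlᵢ = 15 ⇒ odd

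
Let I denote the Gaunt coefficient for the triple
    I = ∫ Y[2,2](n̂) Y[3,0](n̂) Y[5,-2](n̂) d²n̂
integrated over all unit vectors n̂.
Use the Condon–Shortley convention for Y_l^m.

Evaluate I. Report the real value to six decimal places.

Checks pass: Σm=0; 10 even; l₃=5∈[1,5].
(2·2+1)(2·3+1)(2·5+1) = 385
Δ: 0! 4! 6! / 11! → 1/2310
sum: t=0:+1/144 = 1/144
3j²(2 3 5; 0 0 0) = Δ·Π!·Σ² = 10/231  (sign -1)
sum: t=0:+1/864 = 1/864
3j²(2 3 5; 2 0 -2) = Δ·Π!·Σ² = 1/66  (sign -1)
combine: 4πI² = 385·10/231·1/66 = 25/99
take √, sign +1: I = 0.14175797

0.141758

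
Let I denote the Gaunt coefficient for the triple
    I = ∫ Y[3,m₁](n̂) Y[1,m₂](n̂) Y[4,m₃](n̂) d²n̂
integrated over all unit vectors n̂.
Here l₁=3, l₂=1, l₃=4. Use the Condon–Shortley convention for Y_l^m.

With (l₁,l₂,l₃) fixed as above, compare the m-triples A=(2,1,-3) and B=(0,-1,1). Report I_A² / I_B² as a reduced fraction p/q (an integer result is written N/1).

21/10

Shared (l₁,l₂,l₃)=(3,1,4): N and (l;000)² cancel in I_A²/I_B².
A: Δ = 0!·6!·2!/9! = 1/252; Racah Σ t=0..0: t=0:+1/240 = 1/240; ⇒ 3j(3 1 4; 2 1 -3)² = 1/12, sgn -1
B: Δ = 0!·6!·2!/9! = 1/252; Racah Σ t=0..0: t=0:+1/72 = 1/72; ⇒ 3j(3 1 4; 0 -1 1)² = 5/126, sgn -1
I_A²/I_B² = (1/12)/(5/126) = 21/10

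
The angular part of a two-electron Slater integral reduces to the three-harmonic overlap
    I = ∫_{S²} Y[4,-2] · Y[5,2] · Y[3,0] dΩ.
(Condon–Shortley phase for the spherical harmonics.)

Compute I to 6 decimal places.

Checks pass: Σm=0; 12 even; l₃=3∈[1,9].
(2·4+1)(2·5+1)(2·3+1) = 693
Δ: 6! 2! 4! / 13! → 1/180180
sum: t=2:+1/576 t=3:−1/144 t=4:+1/576 = -1/288
3j²(4 5 3; 0 0 0) = Δ·Π!·Σ² = 20/1001  (sign +1)
sum: t=4:+1/576 t=5:−1/480 t=6:+1/8640 = -1/4320
3j²(4 5 3; -2 2 0) = Δ·Π!·Σ² = 1/2145  (sign +1)
combine: 4πI² = 693·20/1001·1/2145 = 12/1859
take √, sign +1: I = 0.02266449

0.022664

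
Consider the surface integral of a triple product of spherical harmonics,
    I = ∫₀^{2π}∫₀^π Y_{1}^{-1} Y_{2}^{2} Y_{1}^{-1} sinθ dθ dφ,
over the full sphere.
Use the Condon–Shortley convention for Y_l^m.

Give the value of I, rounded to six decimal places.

0.309019

m-sum 0 ✓  L=4 even ✓  1≤1≤3 ✓
Π(2lᵢ+1) = 3×5×3 = 45
triangle coeff Δ(1,2,1) = 1/30
Σ_t [1,1]: t=1:−1/1 = -1/1
(3j)²=2/15 [(1 2 1; 0 0 0)], sign=+1
Σ_t [2,2]: t=2:+1/4 = 1/4
(3j)²=1/5 [(1 2 1; -1 2 -1)], sign=+1
⇒ 4πI² = 6/5
I = (+1)√(6/5/(4π)) = 0.30901936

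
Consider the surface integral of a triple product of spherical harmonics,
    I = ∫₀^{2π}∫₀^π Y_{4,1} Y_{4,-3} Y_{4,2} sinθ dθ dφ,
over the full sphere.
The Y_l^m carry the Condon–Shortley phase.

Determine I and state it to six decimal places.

-0.063661

Checks pass: Σm=0; 12 even; l₃=4∈[0,8].
(2·4+1)(2·4+1)(2·4+1) = 729
Δ: 4! 4! 4! / 13! → 1/450450
sum: t=0:+1/13824 t=1:−1/216 t=2:+1/64 t=3:−1/216 t=4:+1/13824 = 5/768
3j²(4 4 4; 0 0 0) = Δ·Π!·Σ² = 18/1001  (sign +1)
sum: t=0:+1/864 t=1:−1/576 = -1/1728
3j²(4 4 4; 1 -3 2) = Δ·Π!·Σ² = 5/1287  (sign -1)
combine: 4πI² = 729·18/1001·5/1287 = 7290/143143
take √, sign -1: I = -0.06366105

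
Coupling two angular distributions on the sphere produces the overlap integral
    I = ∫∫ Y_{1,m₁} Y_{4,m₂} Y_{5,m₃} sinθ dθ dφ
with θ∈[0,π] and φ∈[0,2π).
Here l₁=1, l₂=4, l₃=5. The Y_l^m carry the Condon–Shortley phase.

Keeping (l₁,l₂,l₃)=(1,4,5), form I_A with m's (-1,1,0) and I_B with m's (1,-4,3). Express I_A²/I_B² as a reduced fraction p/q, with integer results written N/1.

10/1

l's match ⇒ only the (l;m) 3-j factors differ between A and B.
A: triangle coeff Δ(1,4,5) = 1/495; Σ_t [0,0]: t=0:+1/1440 = 1/1440; (3j)²=2/99 [(1 4 5; -1 1 0)], sign=-1
B: triangle coeff Δ(1,4,5) = 1/495; Σ_t [0,0]: t=0:+1/80640 = 1/80640; (3j)²=1/495 [(1 4 5; 1 -4 3)], sign=+1
I_A²/I_B² = (2/99)/(1/495) = 10/1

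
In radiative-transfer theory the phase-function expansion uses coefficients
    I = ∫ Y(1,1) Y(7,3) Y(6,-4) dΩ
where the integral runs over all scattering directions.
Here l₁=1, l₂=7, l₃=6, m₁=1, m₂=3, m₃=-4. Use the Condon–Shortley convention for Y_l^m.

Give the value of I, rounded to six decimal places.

Checks pass: Σm=0; 14 even; l₃=6∈[6,8].
(2·1+1)(2·7+1)(2·6+1) = 585
Δ: 2! 0! 12! / 15! → 1/1365
sum: t=1:−1/518400 = -1/518400
3j²(1 7 6; 0 0 0) = Δ·Π!·Σ² = 7/195  (sign -1)
sum: t=0:+1/14515200 = 1/14515200
3j²(1 7 6; 1 3 -4) = Δ·Π!·Σ² = 2/455  (sign +1)
combine: 4πI² = 585·7/195·2/455 = 6/65
take √, sign -1: I = -0.08570655

-0.085707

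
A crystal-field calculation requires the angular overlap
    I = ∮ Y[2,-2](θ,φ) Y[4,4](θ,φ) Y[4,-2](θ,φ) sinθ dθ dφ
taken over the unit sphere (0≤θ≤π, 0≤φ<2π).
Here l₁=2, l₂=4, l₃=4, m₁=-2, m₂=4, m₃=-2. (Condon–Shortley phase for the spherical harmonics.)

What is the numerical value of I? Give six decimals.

m-sum 0 ✓  L=10 even ✓  2≤4≤6 ✓
Π(2lᵢ+1) = 5×9×9 = 405
triangle coeff Δ(2,4,4) = 1/13860
Σ_t [0,2]: t=0:+1/192 t=1:−1/36 t=2:+1/192 = -5/288
(3j)²=20/693 [(2 4 4; 0 0 0)], sign=-1
Σ_t [2,2]: t=2:+1/2880 = 1/2880
(3j)²=2/165 [(2 4 4; -2 4 -2)], sign=+1
⇒ 4πI² = 120/847
I = (-1)√(120/847/(4π)) = -0.10618031

-0.106180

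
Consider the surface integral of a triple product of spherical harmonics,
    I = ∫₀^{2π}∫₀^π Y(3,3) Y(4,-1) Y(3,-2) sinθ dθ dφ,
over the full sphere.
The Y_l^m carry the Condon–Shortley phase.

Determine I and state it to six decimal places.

Checks pass: Σm=0; 10 even; l₃=3∈[1,7].
(2·3+1)(2·4+1)(2·3+1) = 441
Δ: 4! 2! 4! / 11! → 1/34650
sum: t=1:−1/72 t=2:+1/16 t=3:−1/72 = 5/144
3j²(3 4 3; 0 0 0) = Δ·Π!·Σ² = 2/77  (sign -1)
sum: t=0:+1/288 = 1/288
3j²(3 4 3; 3 -1 -2) = Δ·Π!·Σ² = 5/231  (sign -1)
combine: 4πI² = 441·2/77·5/231 = 30/121
take √, sign +1: I = 0.14046335

0.140463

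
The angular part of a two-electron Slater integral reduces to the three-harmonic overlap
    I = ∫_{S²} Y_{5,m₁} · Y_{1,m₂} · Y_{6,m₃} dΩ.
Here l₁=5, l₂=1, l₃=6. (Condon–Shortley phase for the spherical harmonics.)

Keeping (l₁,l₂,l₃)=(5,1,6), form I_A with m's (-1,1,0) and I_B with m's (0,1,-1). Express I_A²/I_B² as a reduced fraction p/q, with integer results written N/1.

5/7

Shared (l₁,l₂,l₃)=(5,1,6): N and (l;000)² cancel in I_A²/I_B².
A: Δ = 0!·10!·2!/13! = 1/858; Racah Σ t=0..0: t=0:+1/34560 = 1/34560; ⇒ 3j(5 1 6; -1 1 0)² = 5/286, sgn +1
B: Δ = 0!·10!·2!/13! = 1/858; Racah Σ t=0..0: t=0:+1/28800 = 1/28800; ⇒ 3j(5 1 6; 0 1 -1)² = 7/286, sgn -1
I_A²/I_B² = (5/286)/(7/286) = 5/7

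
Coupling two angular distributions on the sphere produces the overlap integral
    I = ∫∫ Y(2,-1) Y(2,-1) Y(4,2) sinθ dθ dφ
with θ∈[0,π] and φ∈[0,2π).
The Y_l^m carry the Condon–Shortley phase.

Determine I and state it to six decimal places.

Rules hold: Σm=0, L=8 even, 0≤4≤4.
N = 5·5·9 = 225
Δ = 0!·4!·4!/9! = 1/630
Racah Σ t=0..0: t=0:+1/16 = 1/16
⇒ 3j(2 2 4; 0 0 0)² = 2/35, sgn +1
Racah Σ t=0..0: t=0:+1/36 = 1/36
⇒ 3j(2 2 4; -1 -1 2)² = 4/63, sgn +1
4πI² = N·(3j₀)²·(3jₘ)² = 40/49
I = +1·√(0.816327/4π) = 0.25487487

0.254875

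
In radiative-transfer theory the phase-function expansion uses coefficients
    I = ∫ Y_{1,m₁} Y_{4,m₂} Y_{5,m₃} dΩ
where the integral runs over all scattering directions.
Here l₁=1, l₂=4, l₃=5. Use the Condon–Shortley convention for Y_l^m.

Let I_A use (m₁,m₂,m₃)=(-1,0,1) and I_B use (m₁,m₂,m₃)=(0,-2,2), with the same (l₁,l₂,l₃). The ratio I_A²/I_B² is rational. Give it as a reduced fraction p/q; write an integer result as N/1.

Same 1,4,5: normalisation and zero-m 3j drop out of the ratio.
A: Δ: 0! 2! 8! / 11! → 1/495; sum: t=0:+1/1152 = 1/1152; 3j²(1 4 5; -1 0 1) = Δ·Π!·Σ² = 1/33  (sign +1)
B: Δ: 0! 2! 8! / 11! → 1/495; sum: t=0:+1/1440 = 1/1440; 3j²(1 4 5; 0 -2 2) = Δ·Π!·Σ² = 7/165  (sign -1)
I_A²/I_B² = (1/33)/(7/165) = 5/7

5/7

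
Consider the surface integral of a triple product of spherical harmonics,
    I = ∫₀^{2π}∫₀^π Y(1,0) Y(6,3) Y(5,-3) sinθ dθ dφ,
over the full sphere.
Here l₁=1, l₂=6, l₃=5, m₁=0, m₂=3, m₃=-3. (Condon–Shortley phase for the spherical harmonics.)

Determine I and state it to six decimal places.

-0.212310

Rules hold: Σm=0, L=12 even, 5≤5≤7.
N = 3·13·11 = 429
Δ = 2!·0!·10!/13! = 1/858
Racah Σ t=1..1: t=1:−1/14400 = -1/14400
⇒ 3j(1 6 5; 0 0 0)² = 6/143, sgn +1
Racah Σ t=1..1: t=1:−1/80640 = -1/80640
⇒ 3j(1 6 5; 0 3 -3)² = 9/286, sgn -1
4πI² = N·(3j₀)²·(3jₘ)² = 81/143
I = -1·√(0.566434/4π) = -0.21230956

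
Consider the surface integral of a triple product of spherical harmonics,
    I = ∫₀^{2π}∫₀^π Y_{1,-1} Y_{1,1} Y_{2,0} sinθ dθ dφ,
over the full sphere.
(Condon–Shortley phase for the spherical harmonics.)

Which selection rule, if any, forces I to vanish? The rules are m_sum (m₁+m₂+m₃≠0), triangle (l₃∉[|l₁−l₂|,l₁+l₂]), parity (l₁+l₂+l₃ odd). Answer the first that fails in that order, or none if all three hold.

Σmᵢ = 0  ✓
l₃∈[|l₁−l₂|,l₁+l₂]=[0,2], have l₃=2  ✓
Σlᵢ = 4 ⇒ even  ✓

none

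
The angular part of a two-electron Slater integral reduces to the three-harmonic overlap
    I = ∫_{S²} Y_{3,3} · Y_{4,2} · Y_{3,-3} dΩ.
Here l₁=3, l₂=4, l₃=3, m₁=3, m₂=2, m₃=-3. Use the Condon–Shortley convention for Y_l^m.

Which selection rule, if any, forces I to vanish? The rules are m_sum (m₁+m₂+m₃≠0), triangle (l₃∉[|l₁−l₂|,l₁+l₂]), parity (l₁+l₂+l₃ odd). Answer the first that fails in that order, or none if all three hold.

azimuthal sum: 3 + 2 − 3 = 2  ✗
1 ≤ 3 ≤ 7 (triangle on l)
L = 3 + 4 + 3 = 10 (even)

m_sum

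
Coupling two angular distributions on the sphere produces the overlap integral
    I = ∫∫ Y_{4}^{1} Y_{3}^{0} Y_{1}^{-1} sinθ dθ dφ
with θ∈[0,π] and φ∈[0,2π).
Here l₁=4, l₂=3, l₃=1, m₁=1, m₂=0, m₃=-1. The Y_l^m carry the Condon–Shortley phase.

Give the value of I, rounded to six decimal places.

Checks pass: Σm=0; 8 even; l₃=1∈[1,7].
(2·4+1)(2·3+1)(2·1+1) = 189
Δ: 6! 2! 0! / 9! → 1/252
sum: t=3:−1/36 = -1/36
3j²(4 3 1; 0 0 0) = Δ·Π!·Σ² = 4/63  (sign +1)
sum: t=3:−1/72 = -1/72
3j²(4 3 1; 1 0 -1) = Δ·Π!·Σ² = 5/126  (sign -1)
combine: 4πI² = 189·4/63·5/126 = 10/21
take √, sign -1: I = -0.19466390

-0.194664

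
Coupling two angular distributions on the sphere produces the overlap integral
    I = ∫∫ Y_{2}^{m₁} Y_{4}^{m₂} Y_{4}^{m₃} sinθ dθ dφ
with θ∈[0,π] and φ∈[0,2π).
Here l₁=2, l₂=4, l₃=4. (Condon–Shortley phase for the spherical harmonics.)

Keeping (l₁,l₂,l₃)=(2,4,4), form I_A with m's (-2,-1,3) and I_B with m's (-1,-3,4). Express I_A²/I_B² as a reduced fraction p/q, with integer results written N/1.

9/14

l's match ⇒ only the (l;m) 3-j factors differ between A and B.
A: triangle coeff Δ(2,4,4) = 1/13860; Σ_t [2,2]: t=2:+1/480 = 1/480; (3j)²=3/110 [(2 4 4; -2 -1 3)], sign=-1
B: triangle coeff Δ(2,4,4) = 1/13860; Σ_t [1,1]: t=1:−1/1440 = -1/1440; (3j)²=7/165 [(2 4 4; -1 -3 4)], sign=-1
I_A²/I_B² = (3/110)/(7/165) = 9/14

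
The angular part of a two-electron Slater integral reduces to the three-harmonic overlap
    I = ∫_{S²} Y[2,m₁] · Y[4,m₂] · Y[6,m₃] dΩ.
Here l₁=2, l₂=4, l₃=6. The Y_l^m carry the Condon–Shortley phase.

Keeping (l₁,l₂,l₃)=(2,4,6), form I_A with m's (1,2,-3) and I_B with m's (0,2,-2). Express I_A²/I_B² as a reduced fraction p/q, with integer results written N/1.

3/2

Same 2,4,6: normalisation and zero-m 3j drop out of the ratio.
A: Δ: 0! 4! 8! / 13! → 1/6435; sum: t=0:+1/8640 = 1/8640; 3j²(2 4 6; 1 2 -3) = Δ·Π!·Σ² = 28/715  (sign -1)
B: Δ: 0! 4! 8! / 13! → 1/6435; sum: t=0:+1/5760 = 1/5760; 3j²(2 4 6; 0 2 -2) = Δ·Π!·Σ² = 56/2145  (sign +1)
I_A²/I_B² = (28/715)/(56/2145) = 3/2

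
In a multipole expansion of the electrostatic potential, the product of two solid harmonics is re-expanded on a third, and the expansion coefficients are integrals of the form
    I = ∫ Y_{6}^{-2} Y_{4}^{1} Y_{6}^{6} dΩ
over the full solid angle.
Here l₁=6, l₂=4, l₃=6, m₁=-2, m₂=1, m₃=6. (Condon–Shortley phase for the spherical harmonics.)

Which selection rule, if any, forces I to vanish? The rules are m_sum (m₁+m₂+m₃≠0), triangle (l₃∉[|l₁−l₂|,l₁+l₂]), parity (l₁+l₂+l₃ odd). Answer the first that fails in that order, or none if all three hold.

Σmᵢ = 5  ✗
l₃∈[|l₁−l₂|,l₁+l₂]=[2,10], have l₃=6
Σlᵢ = 16 ⇒ even

m_sum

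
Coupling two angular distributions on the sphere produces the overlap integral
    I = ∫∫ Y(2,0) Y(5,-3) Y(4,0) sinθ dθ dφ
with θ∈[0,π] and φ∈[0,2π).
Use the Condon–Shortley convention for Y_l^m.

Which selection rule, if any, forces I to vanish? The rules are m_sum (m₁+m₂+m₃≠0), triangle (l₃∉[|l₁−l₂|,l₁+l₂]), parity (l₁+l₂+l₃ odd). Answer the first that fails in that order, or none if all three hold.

m_sum

azimuthal sum: 0 − 3 + 0 = -3  ✗
3 ≤ 4 ≤ 7 (triangle on l)
L = 2 + 5 + 4 = 11 (odd)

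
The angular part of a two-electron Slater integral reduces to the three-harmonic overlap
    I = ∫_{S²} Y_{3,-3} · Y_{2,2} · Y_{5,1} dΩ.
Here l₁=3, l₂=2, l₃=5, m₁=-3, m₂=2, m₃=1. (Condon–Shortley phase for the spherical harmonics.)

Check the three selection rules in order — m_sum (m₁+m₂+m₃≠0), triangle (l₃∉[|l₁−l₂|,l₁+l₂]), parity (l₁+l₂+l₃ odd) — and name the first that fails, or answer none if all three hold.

none

Σmᵢ = 0  ✓
l₃∈[|l₁−l₂|,l₁+l₂]=[1,5], have l₃=5  ✓
Σlᵢ = 10 ⇒ even  ✓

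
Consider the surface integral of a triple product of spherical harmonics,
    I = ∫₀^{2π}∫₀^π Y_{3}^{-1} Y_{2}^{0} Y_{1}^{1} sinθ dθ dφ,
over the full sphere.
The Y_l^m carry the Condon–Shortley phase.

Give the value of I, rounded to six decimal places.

m-sum 0 ✓  L=6 even ✓  1≤1≤5 ✓
Π(2lᵢ+1) = 7×5×3 = 105
triangle coeff Δ(3,2,1) = 1/105
Σ_t [2,2]: t=2:+1/4 = 1/4
(3j)²=3/35 [(3 2 1; 0 0 0)], sign=-1
Σ_t [2,2]: t=2:+1/8 = 1/8
(3j)²=2/35 [(3 2 1; -1 0 1)], sign=+1
⇒ 4πI² = 18/35
I = (-1)√(18/35/(4π)) = -0.20230066

-0.202301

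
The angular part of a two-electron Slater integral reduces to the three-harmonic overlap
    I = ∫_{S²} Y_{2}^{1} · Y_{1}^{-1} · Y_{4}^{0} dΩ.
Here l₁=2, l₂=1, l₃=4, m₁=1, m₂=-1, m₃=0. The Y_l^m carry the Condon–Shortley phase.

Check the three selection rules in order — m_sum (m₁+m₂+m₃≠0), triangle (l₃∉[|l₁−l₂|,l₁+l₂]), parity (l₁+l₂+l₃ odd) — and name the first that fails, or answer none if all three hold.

azimuthal sum: 1 − 1 + 0 = 0  ✓
1 ≤ 4 ≤ 3 (triangle on l)  ✗
L = 2 + 1 + 4 = 7 (odd)

triangle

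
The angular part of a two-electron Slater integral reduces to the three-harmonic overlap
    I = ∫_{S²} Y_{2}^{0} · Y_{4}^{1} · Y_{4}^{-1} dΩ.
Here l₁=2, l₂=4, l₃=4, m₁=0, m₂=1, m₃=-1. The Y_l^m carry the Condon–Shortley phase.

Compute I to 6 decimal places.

-0.139264

Checks pass: Σm=0; 10 even; l₃=4∈[2,6].
(2·2+1)(2·4+1)(2·4+1) = 405
Δ: 2! 2! 6! / 11! → 1/13860
sum: t=0:+1/192 t=1:−1/36 t=2:+1/192 = -5/288
3j²(2 4 4; 0 0 0) = Δ·Π!·Σ² = 20/693  (sign -1)
sum: t=0:+1/480 t=1:−1/48 t=2:+1/144 = -17/1440
3j²(2 4 4; 0 1 -1) = Δ·Π!·Σ² = 289/13860  (sign +1)
combine: 4πI² = 405·20/693·289/13860 = 1445/5929
take √, sign -1: I = -0.13926381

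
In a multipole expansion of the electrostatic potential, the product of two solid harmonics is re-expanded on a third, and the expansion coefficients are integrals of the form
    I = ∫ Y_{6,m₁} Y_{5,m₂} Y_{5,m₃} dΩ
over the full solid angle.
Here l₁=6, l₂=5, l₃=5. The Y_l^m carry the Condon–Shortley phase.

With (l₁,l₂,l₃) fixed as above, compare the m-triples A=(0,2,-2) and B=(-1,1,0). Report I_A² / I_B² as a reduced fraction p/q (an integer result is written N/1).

Shared (l₁,l₂,l₃)=(6,5,5): N and (l;000)² cancel in I_A²/I_B².
A: Δ = 6!·6!·4!/17! = 1/28588560; Racah Σ t=3..6: t=3:−1/31104 t=4:+1/13824 t=5:−1/57600 t=6:+1/3110400 = 1/43200; ⇒ 3j(6 5 5; 0 2 -2)² = 108/12155, sgn -1
B: Δ = 6!·6!·4!/17! = 1/28588560; Racah Σ t=2..6: t=2:+1/138240 t=3:−1/10368 t=4:+1/6912 t=5:−1/34560 t=6:+1/2073600 = 7/259200; ⇒ 3j(6 5 5; -1 1 0)² = 28/7293, sgn -1
I_A²/I_B² = (108/12155)/(28/7293) = 81/35

81/35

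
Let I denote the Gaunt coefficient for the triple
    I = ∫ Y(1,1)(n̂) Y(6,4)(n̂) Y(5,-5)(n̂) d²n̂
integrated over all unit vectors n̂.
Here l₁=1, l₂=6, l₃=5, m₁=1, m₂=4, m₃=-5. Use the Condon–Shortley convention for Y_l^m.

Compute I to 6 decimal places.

Rules hold: Σm=0, L=12 even, 5≤5≤7.
N = 3·13·11 = 429
Δ = 2!·0!·10!/13! = 1/858
Racah Σ t=1..1: t=1:−1/14400 = -1/14400
⇒ 3j(1 6 5; 0 0 0)² = 6/143, sgn +1
Racah Σ t=0..0: t=0:+1/7257600 = 1/7257600
⇒ 3j(1 6 5; 1 4 -5)² = 1/858, sgn +1
4πI² = N·(3j₀)²·(3jₘ)² = 3/143
I = +1·√(0.020979/4π) = 0.04085899

0.040859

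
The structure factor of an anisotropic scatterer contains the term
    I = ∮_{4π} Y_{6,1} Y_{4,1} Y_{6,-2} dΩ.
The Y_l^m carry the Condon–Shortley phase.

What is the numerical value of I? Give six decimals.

0.113069

Checks pass: Σm=0; 16 even; l₃=6∈[2,10].
(2·6+1)(2·4+1)(2·6+1) = 1521
Δ: 4! 8! 4! / 17! → 1/15315300
sum: t=0:+1/829440 t=1:−1/25920 t=2:+1/9216 t=3:−1/25920 t=4:+1/829440 = 7/207360
3j²(6 4 6; 0 0 0) = Δ·Π!·Σ² = 28/2431  (sign +1)
sum: t=1:−1/82944 t=2:+1/17280 t=3:−1/34560 t=4:+1/725760 = 53/2903040
3j²(6 4 6; 1 1 -2) = Δ·Π!·Σ² = 2809/306306  (sign +1)
combine: 4πI² = 1521·28/2431·2809/306306 = 5618/34969
take √, sign +1: I = 0.11306920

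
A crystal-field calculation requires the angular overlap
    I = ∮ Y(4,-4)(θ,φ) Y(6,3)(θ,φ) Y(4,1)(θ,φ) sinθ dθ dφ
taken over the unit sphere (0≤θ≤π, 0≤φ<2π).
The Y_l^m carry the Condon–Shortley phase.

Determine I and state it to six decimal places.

0.155830

m-sum 0 ✓  L=14 even ✓  2≤4≤10 ✓
Π(2lᵢ+1) = 9×13×9 = 1053
triangle coeff Δ(4,6,4) = 1/1261260
Σ_t [2,4]: t=2:+1/4608 t=3:−1/1296 t=4:+1/4608 = -7/20736
(3j)²=20/1287 [(4 6 4; 0 0 0)], sign=-1
Σ_t [6,6]: t=6:+1/51840 = 1/51840
(3j)²=8/429 [(4 6 4; -4 3 1)], sign=-1
⇒ 4πI² = 480/1573
I = (+1)√(480/1573/(4π)) = 0.15583009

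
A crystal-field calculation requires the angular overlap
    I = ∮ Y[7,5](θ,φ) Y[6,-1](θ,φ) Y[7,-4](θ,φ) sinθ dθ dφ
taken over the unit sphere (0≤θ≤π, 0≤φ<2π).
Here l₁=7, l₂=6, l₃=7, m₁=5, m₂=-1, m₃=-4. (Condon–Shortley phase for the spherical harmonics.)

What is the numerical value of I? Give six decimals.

0.117735

Checks pass: Σm=0; 20 even; l₃=7∈[1,13].
(2·7+1)(2·6+1)(2·7+1) = 2925
Δ: 6! 8! 6! / 21! → 1/2444321880
sum: t=0:+1/2612736000 t=1:−1/20736000 t=2:+1/1658880 t=3:−1/746496 t=4:+1/1658880 t=5:−1/20736000 t=6:+1/2612736000 = -1/4354560
3j²(7 6 7; 0 0 0) = Δ·Π!·Σ² = 1000/138567  (sign +1)
sum: t=0:+1/124416000 t=1:−1/29030400 t=2:+1/69672960 = -1/82944000
3j²(7 6 7; 5 -1 -4) = Δ·Π!·Σ² = 693/83980  (sign +1)
combine: 4πI² = 2925·1000/138567·693/83980 = 236250/1356277
take √, sign +1: I = 0.11773532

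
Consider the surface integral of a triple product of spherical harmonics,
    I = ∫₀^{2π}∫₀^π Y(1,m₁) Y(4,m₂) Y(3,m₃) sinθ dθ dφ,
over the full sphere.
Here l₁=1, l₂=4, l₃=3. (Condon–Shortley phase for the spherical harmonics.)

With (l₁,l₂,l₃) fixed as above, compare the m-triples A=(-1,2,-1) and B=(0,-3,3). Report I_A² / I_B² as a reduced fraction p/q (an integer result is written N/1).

15/7

l's match ⇒ only the (l;m) 3-j factors differ between A and B.
A: triangle coeff Δ(1,4,3) = 1/252; Σ_t [2,2]: t=2:+1/96 = 1/96; (3j)²=5/84 [(1 4 3; -1 2 -1)], sign=+1
B: triangle coeff Δ(1,4,3) = 1/252; Σ_t [1,1]: t=1:−1/720 = -1/720; (3j)²=1/36 [(1 4 3; 0 -3 3)], sign=-1
I_A²/I_B² = (5/84)/(1/36) = 15/7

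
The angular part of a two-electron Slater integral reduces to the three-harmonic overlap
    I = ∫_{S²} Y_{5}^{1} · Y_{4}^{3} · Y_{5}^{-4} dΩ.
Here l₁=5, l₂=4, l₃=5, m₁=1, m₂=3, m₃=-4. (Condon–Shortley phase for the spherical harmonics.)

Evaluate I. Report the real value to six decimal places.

m-sum 0 ✓  L=14 even ✓  1≤5≤9 ✓
Π(2lᵢ+1) = 11×9×11 = 1089
triangle coeff Δ(5,4,5) = 1/3153150
Σ_t [0,4]: t=0:+1/69120 t=1:−1/1728 t=2:+1/576 t=3:−1/1728 t=4:+1/69120 = 7/11520
(3j)²=2/143 [(5 4 5; 0 0 0)], sign=-1
Σ_t [3,4]: t=3:−1/17280 t=4:+1/103680 = -1/20736
(3j)²=10/429 [(5 4 5; 1 3 -4)], sign=+1
⇒ 4πI² = 60/169
I = (-1)√(60/169/(4π)) = -0.16808437

-0.168084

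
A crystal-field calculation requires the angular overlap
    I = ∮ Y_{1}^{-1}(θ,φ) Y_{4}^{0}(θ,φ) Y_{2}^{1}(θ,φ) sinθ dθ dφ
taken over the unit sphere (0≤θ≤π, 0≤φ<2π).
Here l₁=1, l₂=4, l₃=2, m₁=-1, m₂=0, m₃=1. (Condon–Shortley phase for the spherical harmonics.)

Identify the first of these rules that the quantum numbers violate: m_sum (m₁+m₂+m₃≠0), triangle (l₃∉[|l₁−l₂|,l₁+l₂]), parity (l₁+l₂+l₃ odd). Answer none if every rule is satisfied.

triangle

m₁+m₂+m₃ = -1 + 0 + 1 = 0  ✓
triangle: |1−4|=3 ≤ l₃=2 ≤ 1+4=5  ✗
parity: l₁+l₂+l₃ = 7 is odd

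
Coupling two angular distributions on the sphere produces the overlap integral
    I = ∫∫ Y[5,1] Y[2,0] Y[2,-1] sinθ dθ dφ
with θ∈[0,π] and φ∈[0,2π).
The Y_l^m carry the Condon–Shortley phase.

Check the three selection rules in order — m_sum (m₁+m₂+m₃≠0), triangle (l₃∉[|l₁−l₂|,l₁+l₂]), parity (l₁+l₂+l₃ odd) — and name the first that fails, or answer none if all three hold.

triangle

Σmᵢ = 0  ✓
l₃∈[|l₁−l₂|,l₁+l₂]=[3,7], have l₃=2  ✗
Σlᵢ = 9 ⇒ odd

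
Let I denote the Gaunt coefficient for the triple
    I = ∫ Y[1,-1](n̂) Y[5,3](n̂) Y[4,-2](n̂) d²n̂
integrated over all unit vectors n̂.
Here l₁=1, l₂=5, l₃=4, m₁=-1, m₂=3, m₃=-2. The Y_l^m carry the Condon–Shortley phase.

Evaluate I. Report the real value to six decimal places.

Checks pass: Σm=0; 10 even; l₃=4∈[4,6].
(2·1+1)(2·5+1)(2·4+1) = 297
Δ: 2! 0! 8! / 11! → 1/495
sum: t=1:−1/576 = -1/576
3j²(1 5 4; 0 0 0) = Δ·Π!·Σ² = 5/99  (sign -1)
sum: t=2:+1/2880 = 1/2880
3j²(1 5 4; -1 3 -2) = Δ·Π!·Σ² = 28/495  (sign +1)
combine: 4πI² = 297·5/99·28/495 = 28/33
take √, sign -1: I = -0.25984664

-0.259847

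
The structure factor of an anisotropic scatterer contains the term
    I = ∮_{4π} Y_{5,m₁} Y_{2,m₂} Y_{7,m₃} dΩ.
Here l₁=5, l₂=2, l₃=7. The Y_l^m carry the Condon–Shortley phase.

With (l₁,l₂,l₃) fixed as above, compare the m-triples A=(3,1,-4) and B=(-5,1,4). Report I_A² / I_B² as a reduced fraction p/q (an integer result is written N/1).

45/1

l's match ⇒ only the (l;m) 3-j factors differ between A and B.
A: triangle coeff Δ(5,2,7) = 1/15015; Σ_t [0,0]: t=0:+1/483840 = 1/483840; (3j)²=3/91 [(5 2 7; 3 1 -4)], sign=-1
B: triangle coeff Δ(5,2,7) = 1/15015; Σ_t [0,0]: t=0:+1/21772800 = 1/21772800; (3j)²=1/1365 [(5 2 7; -5 1 4)], sign=-1
I_A²/I_B² = (3/91)/(1/1365) = 45/1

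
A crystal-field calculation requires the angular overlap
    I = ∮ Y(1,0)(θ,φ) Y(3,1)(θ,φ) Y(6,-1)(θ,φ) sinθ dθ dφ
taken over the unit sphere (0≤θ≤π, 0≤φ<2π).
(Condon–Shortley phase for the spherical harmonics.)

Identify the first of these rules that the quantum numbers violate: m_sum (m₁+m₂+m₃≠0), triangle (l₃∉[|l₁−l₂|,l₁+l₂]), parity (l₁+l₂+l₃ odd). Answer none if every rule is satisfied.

azimuthal sum: 0 + 1 − 1 = 0  ✓
2 ≤ 6 ≤ 4 (triangle on l)  ✗
L = 1 + 3 + 6 = 10 (even)

triangle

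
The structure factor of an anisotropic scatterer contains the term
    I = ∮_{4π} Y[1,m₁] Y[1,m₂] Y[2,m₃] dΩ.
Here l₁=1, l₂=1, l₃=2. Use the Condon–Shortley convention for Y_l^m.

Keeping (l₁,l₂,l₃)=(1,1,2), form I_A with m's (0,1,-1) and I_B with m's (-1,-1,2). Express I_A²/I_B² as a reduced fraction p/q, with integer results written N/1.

1/2

l's match ⇒ only the (l;m) 3-j factors differ between A and B.
A: triangle coeff Δ(1,1,2) = 1/30; Σ_t [0,0]: t=0:+1/2 = 1/2; (3j)²=1/10 [(1 1 2; 0 1 -1)], sign=-1
B: triangle coeff Δ(1,1,2) = 1/30; Σ_t [0,0]: t=0:+1/4 = 1/4; (3j)²=1/5 [(1 1 2; -1 -1 2)], sign=+1
I_A²/I_B² = (1/10)/(1/5) = 1/2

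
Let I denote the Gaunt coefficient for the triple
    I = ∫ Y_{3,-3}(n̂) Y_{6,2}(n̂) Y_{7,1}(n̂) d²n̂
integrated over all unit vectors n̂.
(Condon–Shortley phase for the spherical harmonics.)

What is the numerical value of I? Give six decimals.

0.147021

m-sum 0 ✓  L=16 even ✓  3≤7≤9 ✓
Π(2lᵢ+1) = 7×13×15 = 1365
triangle coeff Δ(3,6,7) = 1/2042040
Σ_t [0,2]: t=0:+1/207360 t=1:−1/57600 t=2:+1/207360 = -1/129600
(3j)²=168/12155 [(3 6 7; 0 0 0)], sign=+1
Σ_t [2,2]: t=2:+1/829440 = 1/829440
(3j)²=35/2431 [(3 6 7; -3 2 1)], sign=+1
⇒ 4πI² = 123480/454597
I = (+1)√(123480/454597/(4π)) = 0.14702124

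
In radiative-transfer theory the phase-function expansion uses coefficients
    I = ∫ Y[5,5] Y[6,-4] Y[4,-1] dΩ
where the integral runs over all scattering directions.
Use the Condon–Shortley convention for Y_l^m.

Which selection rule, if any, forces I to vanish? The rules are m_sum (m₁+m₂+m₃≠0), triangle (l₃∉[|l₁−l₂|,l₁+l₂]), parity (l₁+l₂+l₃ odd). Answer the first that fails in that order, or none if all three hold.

Σmᵢ = 0  ✓
l₃∈[|l₁−l₂|,l₁+l₂]=[1,11], have l₃=4  ✓
Σlᵢ = 15 ⇒ odd  ✗

parity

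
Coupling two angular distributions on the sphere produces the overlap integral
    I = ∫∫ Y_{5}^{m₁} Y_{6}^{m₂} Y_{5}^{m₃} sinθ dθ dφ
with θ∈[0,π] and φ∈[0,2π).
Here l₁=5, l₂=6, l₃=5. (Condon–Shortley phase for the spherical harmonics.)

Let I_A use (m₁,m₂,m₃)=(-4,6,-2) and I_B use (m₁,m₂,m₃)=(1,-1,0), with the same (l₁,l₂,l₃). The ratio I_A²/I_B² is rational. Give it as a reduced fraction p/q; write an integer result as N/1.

l's match ⇒ only the (l;m) 3-j factors differ between A and B.
A: triangle coeff Δ(5,6,5) = 1/28588560; Σ_t [6,6]: t=6:+1/3110400 = 1/3110400; (3j)²=21/1105 [(5 6 5; -4 6 -2)], sign=-1
B: triangle coeff Δ(5,6,5) = 1/28588560; Σ_t [0,4]: t=0:+1/2073600 t=1:−1/34560 t=2:+1/6912 t=3:−1/10368 t=4:+1/138240 = 7/259200; (3j)²=28/7293 [(5 6 5; 1 -1 0)], sign=-1
I_A²/I_B² = (21/1105)/(28/7293) = 99/20

99/20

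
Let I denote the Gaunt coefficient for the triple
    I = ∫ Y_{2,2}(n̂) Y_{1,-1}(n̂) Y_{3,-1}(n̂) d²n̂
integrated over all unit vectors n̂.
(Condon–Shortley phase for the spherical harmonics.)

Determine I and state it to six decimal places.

Checks pass: Σm=0; 6 even; l₃=3∈[1,3].
(2·2+1)(2·1+1)(2·3+1) = 105
Δ: 0! 4! 2! / 7! → 1/105
sum: t=0:+1/4 = 1/4
3j²(2 1 3; 0 0 0) = Δ·Π!·Σ² = 3/35  (sign -1)
sum: t=0:+1/48 = 1/48
3j²(2 1 3; 2 -1 -1) = Δ·Π!·Σ² = 1/105  (sign +1)
combine: 4πI² = 105·3/35·1/105 = 3/35
take √, sign -1: I = -0.08258890

-0.082589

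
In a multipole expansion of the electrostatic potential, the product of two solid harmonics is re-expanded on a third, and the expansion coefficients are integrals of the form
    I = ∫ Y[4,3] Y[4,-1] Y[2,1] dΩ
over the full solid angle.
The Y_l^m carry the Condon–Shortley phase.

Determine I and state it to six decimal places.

0.000000

Σmᵢ = 3 ≠ 0, so the φ-integral vanishes; I = 0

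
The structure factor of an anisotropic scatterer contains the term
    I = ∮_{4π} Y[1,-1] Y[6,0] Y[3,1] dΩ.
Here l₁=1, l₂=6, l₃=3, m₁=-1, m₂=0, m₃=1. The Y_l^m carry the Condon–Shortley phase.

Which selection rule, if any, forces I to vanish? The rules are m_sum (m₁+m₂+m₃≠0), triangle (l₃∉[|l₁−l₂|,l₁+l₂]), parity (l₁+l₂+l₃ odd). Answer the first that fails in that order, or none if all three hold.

azimuthal sum: -1 + 0 + 1 = 0  ✓
5 ≤ 3 ≤ 7 (triangle on l)  ✗
L = 1 + 6 + 3 = 10 (even)

triangle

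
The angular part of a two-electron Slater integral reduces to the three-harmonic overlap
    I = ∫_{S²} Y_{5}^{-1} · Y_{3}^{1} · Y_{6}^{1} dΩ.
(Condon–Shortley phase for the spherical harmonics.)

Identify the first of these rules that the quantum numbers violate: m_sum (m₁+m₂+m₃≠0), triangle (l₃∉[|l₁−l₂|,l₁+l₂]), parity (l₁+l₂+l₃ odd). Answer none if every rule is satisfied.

m_sum

Σmᵢ = 1  ✗
l₃∈[|l₁−l₂|,l₁+l₂]=[2,8], have l₃=6
Σlᵢ = 14 ⇒ even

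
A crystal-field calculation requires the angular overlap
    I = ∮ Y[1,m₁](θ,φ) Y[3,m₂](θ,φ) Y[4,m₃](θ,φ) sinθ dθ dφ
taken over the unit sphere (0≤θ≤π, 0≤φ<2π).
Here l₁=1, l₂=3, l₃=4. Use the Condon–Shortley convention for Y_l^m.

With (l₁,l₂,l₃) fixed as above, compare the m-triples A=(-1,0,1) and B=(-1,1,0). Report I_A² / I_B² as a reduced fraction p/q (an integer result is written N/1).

l's match ⇒ only the (l;m) 3-j factors differ between A and B.
A: triangle coeff Δ(1,3,4) = 1/252; Σ_t [0,0]: t=0:+1/72 = 1/72; (3j)²=5/126 [(1 3 4; -1 0 1)], sign=-1
B: triangle coeff Δ(1,3,4) = 1/252; Σ_t [0,0]: t=0:+1/96 = 1/96; (3j)²=1/42 [(1 3 4; -1 1 0)], sign=+1
I_A²/I_B² = (5/126)/(1/42) = 5/3

5/3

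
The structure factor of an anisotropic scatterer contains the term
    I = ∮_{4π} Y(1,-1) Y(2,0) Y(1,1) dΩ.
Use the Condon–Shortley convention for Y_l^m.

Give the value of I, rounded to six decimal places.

Rules hold: Σm=0, L=4 even, 1≤1≤3.
N = 3·5·3 = 45
Δ = 2!·0!·2!/5! = 1/30
Racah Σ t=1..1: t=1:−1/1 = -1/1
⇒ 3j(1 2 1; 0 0 0)² = 2/15, sgn +1
Racah Σ t=2..2: t=2:+1/4 = 1/4
⇒ 3j(1 2 1; -1 0 1)² = 1/30, sgn +1
4πI² = N·(3j₀)²·(3jₘ)² = 1/5
I = +1·√(0.2/4π) = 0.12615663

0.126157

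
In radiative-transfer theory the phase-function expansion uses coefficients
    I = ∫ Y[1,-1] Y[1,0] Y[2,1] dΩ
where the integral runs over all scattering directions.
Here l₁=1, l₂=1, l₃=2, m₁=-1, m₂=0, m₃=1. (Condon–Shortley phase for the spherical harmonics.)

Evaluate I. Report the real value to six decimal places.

Rules hold: Σm=0, L=4 even, 0≤2≤2.
N = 3·3·5 = 45
Δ = 0!·2!·2!/5! = 1/30
Racah Σ t=0..0: t=0:+1/1 = 1/1
⇒ 3j(1 1 2; 0 0 0)² = 2/15, sgn +1
Racah Σ t=0..0: t=0:+1/2 = 1/2
⇒ 3j(1 1 2; -1 0 1)² = 1/10, sgn -1
4πI² = N·(3j₀)²·(3jₘ)² = 3/5
I = -1·√(0.6/4π) = -0.21850969

-0.218510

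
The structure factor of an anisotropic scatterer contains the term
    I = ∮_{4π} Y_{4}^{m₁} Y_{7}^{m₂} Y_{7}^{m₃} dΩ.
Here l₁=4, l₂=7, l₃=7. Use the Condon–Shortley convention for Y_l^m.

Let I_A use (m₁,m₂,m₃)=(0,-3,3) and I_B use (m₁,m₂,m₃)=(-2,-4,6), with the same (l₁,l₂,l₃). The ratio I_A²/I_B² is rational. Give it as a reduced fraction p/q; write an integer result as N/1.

62001/951665

l's match ⇒ only the (l;m) 3-j factors differ between A and B.
A: triangle coeff Δ(4,7,7) = 1/58198140; Σ_t [0,4]: t=0:+1/9953280 t=1:−1/1088640 t=2:+1/1290240 t=3:−1/13063680 t=4:+1/2090188800 = -83/696729600; (3j)²=6889/6466460 [(4 7 7; 0 -3 3)], sign=-1
B: triangle coeff Δ(4,7,7) = 1/58198140; Σ_t [2,3]: t=2:+1/34836480 t=3:−1/130636800 = 11/522547200; (3j)²=1331/81396 [(4 7 7; -2 -4 6)], sign=-1
I_A²/I_B² = (6889/6466460)/(1331/81396) = 62001/951665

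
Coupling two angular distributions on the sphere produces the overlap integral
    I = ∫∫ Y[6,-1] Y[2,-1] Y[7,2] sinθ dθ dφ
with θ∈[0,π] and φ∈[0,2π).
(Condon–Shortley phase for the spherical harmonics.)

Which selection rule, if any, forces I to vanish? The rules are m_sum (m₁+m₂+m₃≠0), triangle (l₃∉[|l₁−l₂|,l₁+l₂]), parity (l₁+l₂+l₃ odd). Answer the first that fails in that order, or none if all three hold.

m₁+m₂+m₃ = -1 − 1 + 2 = 0  ✓
triangle: |6−2|=4 ≤ l₃=7 ≤ 6+2=8  ✓
parity: l₁+l₂+l₃ = 15 is odd  ✗

parity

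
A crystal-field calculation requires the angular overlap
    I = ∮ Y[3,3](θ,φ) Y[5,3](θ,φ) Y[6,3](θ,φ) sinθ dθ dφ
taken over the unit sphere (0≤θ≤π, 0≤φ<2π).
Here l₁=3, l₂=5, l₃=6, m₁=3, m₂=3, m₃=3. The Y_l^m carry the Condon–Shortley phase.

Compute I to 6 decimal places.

0.000000

3 + 3 + 3 = 9 ≠ 0: azimuthal integral kills it; I = 0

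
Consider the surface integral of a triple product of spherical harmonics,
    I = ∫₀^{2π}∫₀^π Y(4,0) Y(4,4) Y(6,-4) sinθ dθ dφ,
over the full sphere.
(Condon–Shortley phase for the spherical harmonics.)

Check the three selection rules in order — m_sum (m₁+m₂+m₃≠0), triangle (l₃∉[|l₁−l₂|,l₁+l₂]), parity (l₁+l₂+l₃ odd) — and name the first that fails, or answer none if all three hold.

Σmᵢ = 0  ✓
l₃∈[|l₁−l₂|,l₁+l₂]=[0,8], have l₃=6  ✓
Σlᵢ = 14 ⇒ even  ✓

none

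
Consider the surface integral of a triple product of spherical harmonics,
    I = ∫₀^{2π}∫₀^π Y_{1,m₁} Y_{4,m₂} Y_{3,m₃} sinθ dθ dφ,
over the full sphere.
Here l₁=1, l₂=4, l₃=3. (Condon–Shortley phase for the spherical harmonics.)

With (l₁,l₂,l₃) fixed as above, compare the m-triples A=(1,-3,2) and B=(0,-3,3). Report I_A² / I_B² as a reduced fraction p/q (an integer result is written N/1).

Same 1,4,3: normalisation and zero-m 3j drop out of the ratio.
A: Δ: 2! 0! 6! / 9! → 1/252; sum: t=0:+1/240 = 1/240; 3j²(1 4 3; 1 -3 2) = Δ·Π!·Σ² = 1/12  (sign -1)
B: Δ: 2! 0! 6! / 9! → 1/252; sum: t=1:−1/720 = -1/720; 3j²(1 4 3; 0 -3 3) = Δ·Π!·Σ² = 1/36  (sign -1)
I_A²/I_B² = (1/12)/(1/36) = 3/1

3/1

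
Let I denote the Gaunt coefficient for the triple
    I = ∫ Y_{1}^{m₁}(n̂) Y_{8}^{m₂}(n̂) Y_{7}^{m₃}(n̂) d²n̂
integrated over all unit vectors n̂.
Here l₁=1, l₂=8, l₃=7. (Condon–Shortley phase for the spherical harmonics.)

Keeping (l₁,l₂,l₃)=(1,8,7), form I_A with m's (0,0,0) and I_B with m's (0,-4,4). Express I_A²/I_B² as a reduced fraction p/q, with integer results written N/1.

Same 1,8,7: normalisation and zero-m 3j drop out of the ratio.
A: Δ: 2! 0! 14! / 17! → 1/2040; sum: t=1:−1/25401600 = -1/25401600; 3j²(1 8 7; 0 0 0) = Δ·Π!·Σ² = 8/255  (sign +1)
B: Δ: 2! 0! 14! / 17! → 1/2040; sum: t=1:−1/239500800 = -1/239500800; 3j²(1 8 7; 0 -4 4) = Δ·Π!·Σ² = 2/85  (sign +1)
I_A²/I_B² = (8/255)/(2/85) = 4/3

4/3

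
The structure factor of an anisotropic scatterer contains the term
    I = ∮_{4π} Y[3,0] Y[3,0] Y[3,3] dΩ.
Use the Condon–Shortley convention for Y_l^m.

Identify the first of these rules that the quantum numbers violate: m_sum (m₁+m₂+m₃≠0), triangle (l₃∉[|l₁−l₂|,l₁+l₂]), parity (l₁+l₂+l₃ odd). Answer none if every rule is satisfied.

azimuthal sum: 0 + 0 + 3 = 3  ✗
0 ≤ 3 ≤ 6 (triangle on l)
L = 3 + 3 + 3 = 9 (odd)

m_sum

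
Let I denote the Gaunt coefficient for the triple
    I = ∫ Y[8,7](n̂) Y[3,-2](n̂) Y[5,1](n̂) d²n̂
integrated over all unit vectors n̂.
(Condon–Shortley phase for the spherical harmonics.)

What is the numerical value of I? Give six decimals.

m-sum = 7 − 2 + 1 = 6 ≠ 0 ⇒ I = 0

0.000000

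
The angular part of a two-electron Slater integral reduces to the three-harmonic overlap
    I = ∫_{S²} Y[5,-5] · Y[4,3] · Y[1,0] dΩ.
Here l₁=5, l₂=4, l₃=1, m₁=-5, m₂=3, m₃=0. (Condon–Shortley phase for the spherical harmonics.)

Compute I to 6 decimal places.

0.000000

-5 + 3 + 0 = -2 ≠ 0: azimuthal integral kills it; I = 0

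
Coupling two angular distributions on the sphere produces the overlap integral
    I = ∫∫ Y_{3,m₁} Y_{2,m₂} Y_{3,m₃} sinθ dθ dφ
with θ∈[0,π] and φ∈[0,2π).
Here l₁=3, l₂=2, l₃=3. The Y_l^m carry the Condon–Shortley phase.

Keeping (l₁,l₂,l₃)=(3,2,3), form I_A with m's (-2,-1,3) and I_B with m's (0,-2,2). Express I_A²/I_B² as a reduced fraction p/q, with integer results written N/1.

Same 3,2,3: normalisation and zero-m 3j drop out of the ratio.
A: Δ: 2! 4! 2! / 9! → 1/3780; sum: t=1:−1/48 = -1/48; 3j²(3 2 3; -2 -1 3) = Δ·Π!·Σ² = 5/84  (sign -1)
B: Δ: 2! 4! 2! / 9! → 1/3780; sum: t=0:+1/24 = 1/24; 3j²(3 2 3; 0 -2 2) = Δ·Π!·Σ² = 1/21  (sign -1)
I_A²/I_B² = (5/84)/(1/21) = 5/4

5/4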